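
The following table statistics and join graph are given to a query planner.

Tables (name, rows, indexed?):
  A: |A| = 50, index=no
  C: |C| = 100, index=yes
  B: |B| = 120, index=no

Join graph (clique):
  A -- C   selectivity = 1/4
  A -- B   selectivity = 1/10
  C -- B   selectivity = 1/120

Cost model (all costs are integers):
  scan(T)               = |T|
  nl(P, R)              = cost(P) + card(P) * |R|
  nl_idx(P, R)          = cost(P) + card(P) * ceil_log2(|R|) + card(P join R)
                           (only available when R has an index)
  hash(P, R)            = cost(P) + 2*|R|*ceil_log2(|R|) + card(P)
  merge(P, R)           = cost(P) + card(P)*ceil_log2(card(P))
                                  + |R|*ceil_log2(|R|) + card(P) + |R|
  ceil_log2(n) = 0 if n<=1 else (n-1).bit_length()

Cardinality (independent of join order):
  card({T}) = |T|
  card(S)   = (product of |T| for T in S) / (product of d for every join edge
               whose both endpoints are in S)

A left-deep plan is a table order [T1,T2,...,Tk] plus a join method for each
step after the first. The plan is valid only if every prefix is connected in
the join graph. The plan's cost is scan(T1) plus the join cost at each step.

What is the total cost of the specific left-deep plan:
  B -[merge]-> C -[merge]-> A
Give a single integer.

step 1: scan B: cost=120, card=120
step 2: join C via merge
    card(P join C) = 120*100/(120) = 100
    cost = 120 + 120*7 + 100*7 + 120 + 100 = 1880
step 3: join A via merge
    card(P join A) = 100*50/(4*10) = 125
    cost = 1880 + 100*7 + 50*6 + 100 + 50 = 3030

3030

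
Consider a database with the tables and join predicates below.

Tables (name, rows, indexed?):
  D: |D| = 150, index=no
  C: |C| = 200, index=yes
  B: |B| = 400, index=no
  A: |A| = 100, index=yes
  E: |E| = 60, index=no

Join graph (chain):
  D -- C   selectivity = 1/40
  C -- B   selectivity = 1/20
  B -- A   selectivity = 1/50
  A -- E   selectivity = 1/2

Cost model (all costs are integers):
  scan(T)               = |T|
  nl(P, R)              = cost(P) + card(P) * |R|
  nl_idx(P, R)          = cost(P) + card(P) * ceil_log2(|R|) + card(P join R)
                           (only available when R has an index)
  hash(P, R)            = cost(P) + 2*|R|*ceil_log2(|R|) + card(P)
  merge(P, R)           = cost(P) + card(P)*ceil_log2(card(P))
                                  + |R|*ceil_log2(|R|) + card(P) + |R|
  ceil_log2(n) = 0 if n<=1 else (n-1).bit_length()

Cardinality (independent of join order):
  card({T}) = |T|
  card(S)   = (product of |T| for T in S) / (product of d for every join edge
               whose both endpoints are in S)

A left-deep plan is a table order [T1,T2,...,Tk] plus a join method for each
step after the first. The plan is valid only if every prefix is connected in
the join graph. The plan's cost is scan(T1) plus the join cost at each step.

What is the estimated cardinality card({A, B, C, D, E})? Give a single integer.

Tables in S: A(100), B(400), C(200), D(150), E(60)
Edges inside S: D-C(d=40), C-B(d=20), B-A(d=50), A-E(d=2)
numerator = 100 * 400 * 200 * 150 * 60 = 72000000000
denominator = 40 * 20 * 50 * 2 = 80000
card(S) = 72000000000 / 80000 = 900000

900000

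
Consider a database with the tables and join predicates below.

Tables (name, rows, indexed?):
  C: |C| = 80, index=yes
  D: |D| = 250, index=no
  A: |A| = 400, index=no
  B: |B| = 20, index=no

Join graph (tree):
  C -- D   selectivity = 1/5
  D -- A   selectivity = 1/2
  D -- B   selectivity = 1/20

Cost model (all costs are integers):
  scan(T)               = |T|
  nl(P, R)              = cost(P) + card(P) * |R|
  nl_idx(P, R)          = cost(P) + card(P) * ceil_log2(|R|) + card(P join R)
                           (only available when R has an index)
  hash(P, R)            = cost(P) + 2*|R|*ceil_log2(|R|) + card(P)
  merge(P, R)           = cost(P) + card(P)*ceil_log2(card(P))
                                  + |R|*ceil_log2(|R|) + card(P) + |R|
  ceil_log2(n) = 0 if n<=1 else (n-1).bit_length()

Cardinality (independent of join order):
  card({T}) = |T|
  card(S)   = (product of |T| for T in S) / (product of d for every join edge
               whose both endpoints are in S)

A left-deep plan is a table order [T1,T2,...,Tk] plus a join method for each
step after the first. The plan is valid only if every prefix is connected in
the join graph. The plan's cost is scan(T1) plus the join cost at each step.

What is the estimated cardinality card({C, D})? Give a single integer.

4000

Tables in S: C(80), D(250)
Edges inside S: C-D(d=5)
numerator = 80 * 250 = 20000
denominator = 5 = 5
card(S) = 20000 / 5 = 4000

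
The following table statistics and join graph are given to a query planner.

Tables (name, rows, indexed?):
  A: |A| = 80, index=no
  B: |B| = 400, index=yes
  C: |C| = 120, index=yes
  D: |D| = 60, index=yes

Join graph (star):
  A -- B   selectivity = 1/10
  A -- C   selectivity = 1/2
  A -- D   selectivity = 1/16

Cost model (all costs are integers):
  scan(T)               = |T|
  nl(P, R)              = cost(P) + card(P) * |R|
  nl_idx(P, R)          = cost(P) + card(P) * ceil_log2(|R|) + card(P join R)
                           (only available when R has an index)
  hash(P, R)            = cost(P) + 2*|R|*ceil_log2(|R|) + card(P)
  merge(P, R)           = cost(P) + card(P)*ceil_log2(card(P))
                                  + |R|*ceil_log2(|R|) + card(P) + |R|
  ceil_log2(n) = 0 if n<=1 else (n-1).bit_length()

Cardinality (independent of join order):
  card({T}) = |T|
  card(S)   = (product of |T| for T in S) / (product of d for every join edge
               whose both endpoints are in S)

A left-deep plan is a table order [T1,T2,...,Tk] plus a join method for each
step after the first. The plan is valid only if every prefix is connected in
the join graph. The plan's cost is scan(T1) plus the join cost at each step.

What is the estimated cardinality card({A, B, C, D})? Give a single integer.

720000

Tables in S: A(80), B(400), C(120), D(60)
Edges inside S: A-B(d=10), A-C(d=2), A-D(d=16)
numerator = 80 * 400 * 120 * 60 = 230400000
denominator = 10 * 2 * 16 = 320
card(S) = 230400000 / 320 = 720000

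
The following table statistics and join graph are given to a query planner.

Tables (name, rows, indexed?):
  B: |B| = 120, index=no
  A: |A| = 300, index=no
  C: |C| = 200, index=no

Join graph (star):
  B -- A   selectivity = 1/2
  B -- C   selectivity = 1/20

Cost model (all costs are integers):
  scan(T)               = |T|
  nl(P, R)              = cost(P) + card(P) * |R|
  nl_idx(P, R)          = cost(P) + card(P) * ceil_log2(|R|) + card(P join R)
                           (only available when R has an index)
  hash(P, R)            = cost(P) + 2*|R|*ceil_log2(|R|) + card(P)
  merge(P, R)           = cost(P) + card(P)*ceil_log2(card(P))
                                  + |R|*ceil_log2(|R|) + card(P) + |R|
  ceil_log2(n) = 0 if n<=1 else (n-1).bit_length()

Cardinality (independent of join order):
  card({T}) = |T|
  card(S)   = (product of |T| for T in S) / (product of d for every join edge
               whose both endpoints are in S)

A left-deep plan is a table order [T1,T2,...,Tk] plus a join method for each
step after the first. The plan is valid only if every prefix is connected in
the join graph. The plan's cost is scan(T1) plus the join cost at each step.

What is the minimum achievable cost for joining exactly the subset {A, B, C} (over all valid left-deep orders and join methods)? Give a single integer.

8680

Selinger DP over subsets of {A,B,C}:
  {B}: scan cost=120, card=120
  {A}: scan cost=300, card=300
  {C}: scan cost=200, card=200
  {AB}: card=18000; try (B,hash)→2280, (A,merge)→4080, (B,merge)→4260, (A,hash)→5640, (A,nl)→36120, (B,nl)→36300; best=2280 via (B,hash)
  {BC}: card=1200; try (B,hash)→2080, (C,merge)→2880, (B,merge)→2960, (C,hash)→3440, (C,nl)→24120, (B,nl)→24200; best=2080 via (B,hash)
  {ABC}: card=180000; try (A,hash)→8680, (A,merge)→19480, (C,hash)→23480, (C,merge)→292080, (A,nl)→362080, (C,nl)→3602280; best=8680 via (A,hash)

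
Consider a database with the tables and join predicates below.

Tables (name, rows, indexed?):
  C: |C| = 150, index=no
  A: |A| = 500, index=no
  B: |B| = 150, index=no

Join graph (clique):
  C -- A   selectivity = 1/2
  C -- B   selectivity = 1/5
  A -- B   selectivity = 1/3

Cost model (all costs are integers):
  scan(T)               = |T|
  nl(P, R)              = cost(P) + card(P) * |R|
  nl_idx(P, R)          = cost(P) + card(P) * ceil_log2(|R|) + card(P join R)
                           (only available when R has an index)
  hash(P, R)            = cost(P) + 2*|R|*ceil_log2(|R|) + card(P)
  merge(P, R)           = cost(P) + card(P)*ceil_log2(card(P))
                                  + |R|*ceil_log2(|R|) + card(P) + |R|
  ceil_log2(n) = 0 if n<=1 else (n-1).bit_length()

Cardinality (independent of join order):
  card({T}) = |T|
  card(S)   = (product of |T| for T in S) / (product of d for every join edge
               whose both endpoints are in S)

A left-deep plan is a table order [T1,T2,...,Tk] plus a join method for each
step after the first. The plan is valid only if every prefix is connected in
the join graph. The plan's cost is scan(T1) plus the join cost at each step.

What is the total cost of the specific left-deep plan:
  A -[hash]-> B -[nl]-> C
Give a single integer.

step 1: scan A: cost=500, card=500
step 2: join B via hash
    card(P join B) = 500*150/(3) = 25000
    cost = 500 + 2*150*8 + 500 = 3400
step 3: join C via nl
    card(P join C) = 25000*150/(2*5) = 375000
    cost = 3400 + 25000*150 = 3753400

3753400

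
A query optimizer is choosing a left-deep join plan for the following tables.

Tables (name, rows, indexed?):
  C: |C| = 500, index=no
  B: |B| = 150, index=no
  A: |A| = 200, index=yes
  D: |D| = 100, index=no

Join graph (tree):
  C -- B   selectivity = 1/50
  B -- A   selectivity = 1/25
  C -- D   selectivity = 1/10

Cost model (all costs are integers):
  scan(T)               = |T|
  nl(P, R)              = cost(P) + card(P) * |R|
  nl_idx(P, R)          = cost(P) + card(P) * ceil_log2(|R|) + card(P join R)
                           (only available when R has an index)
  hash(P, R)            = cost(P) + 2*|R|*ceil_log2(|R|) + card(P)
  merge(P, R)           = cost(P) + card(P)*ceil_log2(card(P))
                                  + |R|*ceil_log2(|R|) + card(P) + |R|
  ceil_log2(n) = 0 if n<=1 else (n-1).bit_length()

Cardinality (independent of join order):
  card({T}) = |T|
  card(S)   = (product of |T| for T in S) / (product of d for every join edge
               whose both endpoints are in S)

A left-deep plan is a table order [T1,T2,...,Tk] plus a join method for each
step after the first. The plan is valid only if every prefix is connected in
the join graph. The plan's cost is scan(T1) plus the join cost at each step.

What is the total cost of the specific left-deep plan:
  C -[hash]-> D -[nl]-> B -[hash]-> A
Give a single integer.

step 1: scan C: cost=500, card=500
step 2: join D via hash
    card(P join D) = 500*100/(10) = 5000
    cost = 500 + 2*100*7 + 500 = 2400
step 3: join B via nl
    card(P join B) = 5000*150/(50) = 15000
    cost = 2400 + 5000*150 = 752400
step 4: join A via hash
    card(P join A) = 15000*200/(25) = 120000
    cost = 752400 + 2*200*8 + 15000 = 770600

770600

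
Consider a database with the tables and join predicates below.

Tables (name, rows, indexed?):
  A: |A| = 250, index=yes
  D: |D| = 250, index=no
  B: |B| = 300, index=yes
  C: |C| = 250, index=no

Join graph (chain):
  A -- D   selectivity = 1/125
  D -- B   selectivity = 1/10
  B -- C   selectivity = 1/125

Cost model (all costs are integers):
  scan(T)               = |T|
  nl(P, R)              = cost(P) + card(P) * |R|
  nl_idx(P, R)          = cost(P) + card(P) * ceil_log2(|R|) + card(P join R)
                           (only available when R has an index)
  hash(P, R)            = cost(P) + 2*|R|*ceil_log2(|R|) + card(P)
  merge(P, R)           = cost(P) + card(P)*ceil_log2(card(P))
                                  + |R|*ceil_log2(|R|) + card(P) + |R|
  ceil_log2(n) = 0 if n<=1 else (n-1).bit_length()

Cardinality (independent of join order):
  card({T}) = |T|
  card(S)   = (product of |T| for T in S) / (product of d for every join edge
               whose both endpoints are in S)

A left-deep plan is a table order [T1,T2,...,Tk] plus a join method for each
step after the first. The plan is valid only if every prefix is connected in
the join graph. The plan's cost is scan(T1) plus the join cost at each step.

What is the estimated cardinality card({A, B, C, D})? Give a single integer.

Tables in S: A(250), B(300), C(250), D(250)
Edges inside S: A-D(d=125), D-B(d=10), B-C(d=125)
numerator = 250 * 300 * 250 * 250 = 4687500000
denominator = 125 * 10 * 125 = 156250
card(S) = 4687500000 / 156250 = 30000

30000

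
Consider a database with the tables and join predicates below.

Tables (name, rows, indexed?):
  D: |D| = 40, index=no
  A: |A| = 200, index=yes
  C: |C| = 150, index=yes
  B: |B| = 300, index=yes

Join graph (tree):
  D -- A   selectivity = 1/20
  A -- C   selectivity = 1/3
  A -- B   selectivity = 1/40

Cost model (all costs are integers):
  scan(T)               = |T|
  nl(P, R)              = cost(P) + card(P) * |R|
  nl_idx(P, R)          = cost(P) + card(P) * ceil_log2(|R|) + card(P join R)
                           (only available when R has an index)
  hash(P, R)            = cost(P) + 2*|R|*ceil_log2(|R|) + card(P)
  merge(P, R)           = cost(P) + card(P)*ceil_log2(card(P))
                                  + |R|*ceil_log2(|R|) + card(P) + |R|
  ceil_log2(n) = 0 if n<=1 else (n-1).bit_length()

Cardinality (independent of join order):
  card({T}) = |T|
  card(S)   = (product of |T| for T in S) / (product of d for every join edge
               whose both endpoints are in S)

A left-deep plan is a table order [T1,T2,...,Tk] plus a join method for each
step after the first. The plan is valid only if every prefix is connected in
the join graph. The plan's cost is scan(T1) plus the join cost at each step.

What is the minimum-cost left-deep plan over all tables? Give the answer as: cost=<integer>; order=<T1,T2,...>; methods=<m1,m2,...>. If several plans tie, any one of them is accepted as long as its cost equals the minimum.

Selinger DP (subsets sized 1..n):
  {D}: scan cost=40, card=40
  {A}: scan cost=200, card=200
  {C}: scan cost=150, card=150
  {B}: scan cost=300, card=300
  {AD}: card=400; try (A,nl_idx)→760, (D,hash)→880, (A,merge)→2120, (D,merge)→2280, (A,hash)→3280, (A,nl)→8040 …(+1); best=760 via (A,nl_idx)
  {AC}: card=10000; try (C,hash)→2800, (A,merge)→3300, (C,merge)→3350, (A,hash)→3500, (A,nl_idx)→11350, (C,nl_idx)→11800 …(+2); best=2800 via (C,hash)
  {AB}: card=1500; try (B,nl_idx)→3500, (A,hash)→3800, (A,nl_idx)→4200, (B,merge)→5000, (A,merge)→5100, (B,hash)→5800 …(+2); best=3500 via (B,nl_idx)
  {ACD}: card=20000; try (C,hash)→3560, (C,merge)→6110, (D,hash)→13280, (C,nl_idx)→23960, (C,nl)→60760, (D,merge)→153080 …(+1); best=3560 via (C,hash)
  {ABD}: card=3000; try (D,hash)→5480, (B,hash)→6560, (B,nl_idx)→7360, (B,merge)→7760, (D,merge)→21780, (D,nl)→63500 …(+1); best=5480 via (D,hash)
  {ABC}: card=75000; try (C,hash)→7400, (B,hash)→18200, (C,merge)→22850, (C,nl_idx)→90500, (B,merge)→155800, (B,nl_idx)→167800 …(+2); best=7400 via (C,hash)
  {ABCD}: card=150000; try (C,hash)→10880, (B,hash)→28960, (C,merge)→45830, (D,hash)→82880, (C,nl_idx)→179480, (B,merge)→326560 …(+5); best=10880 via (C,hash)

cost=10880; order=A,B,D,C; methods=nl_idx,hash,hash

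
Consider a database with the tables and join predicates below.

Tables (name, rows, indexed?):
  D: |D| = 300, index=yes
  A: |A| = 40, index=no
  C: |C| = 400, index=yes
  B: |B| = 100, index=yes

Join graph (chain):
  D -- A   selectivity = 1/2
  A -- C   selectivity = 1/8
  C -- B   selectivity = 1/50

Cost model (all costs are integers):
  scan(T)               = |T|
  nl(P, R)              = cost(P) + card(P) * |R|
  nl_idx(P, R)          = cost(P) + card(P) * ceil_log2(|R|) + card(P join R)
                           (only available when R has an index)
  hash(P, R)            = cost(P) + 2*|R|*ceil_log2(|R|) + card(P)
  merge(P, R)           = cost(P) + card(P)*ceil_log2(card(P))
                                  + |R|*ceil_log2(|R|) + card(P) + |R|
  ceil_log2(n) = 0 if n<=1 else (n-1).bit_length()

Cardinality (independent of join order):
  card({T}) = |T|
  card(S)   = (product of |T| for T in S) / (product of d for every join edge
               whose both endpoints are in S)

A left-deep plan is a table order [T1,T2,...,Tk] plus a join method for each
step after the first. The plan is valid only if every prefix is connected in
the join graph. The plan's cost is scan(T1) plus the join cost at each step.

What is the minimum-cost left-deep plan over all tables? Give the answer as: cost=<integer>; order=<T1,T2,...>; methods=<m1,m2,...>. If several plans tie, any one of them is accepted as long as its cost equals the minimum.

cost=12480; order=B,C,A,D; methods=nl_idx,hash,hash

Selinger DP (subsets sized 1..n):
  {D}: scan cost=300, card=300
  {A}: scan cost=40, card=40
  {C}: scan cost=400, card=400
  {B}: scan cost=100, card=100
  {AD}: card=6000; try (A,hash)→1080, (D,merge)→3320, (A,merge)→3580, (D,hash)→5480, (D,nl_idx)→6400, (D,nl)→12040 …(+1); best=1080 via (A,hash)
  {AC}: card=2000; try (A,hash)→1280, (C,nl_idx)→2400, (C,merge)→4320, (A,merge)→4680, (C,hash)→7280, (C,nl)→16040 …(+1); best=1280 via (A,hash)
  {BC}: card=800; try (C,nl_idx)→1800, (B,hash)→2200, (B,nl_idx)→4000, (C,merge)→4900, (B,merge)→5200, (C,hash)→7400 …(+2); best=1800 via (C,nl_idx)
  {ACD}: card=300000; try (D,hash)→8680, (C,hash)→14280, (D,merge)→28280, (C,merge)→89080, (D,nl_idx)→319280, (C,nl_idx)→355080 …(+2); best=8680 via (D,hash)
  {ABC}: card=4000; try (A,hash)→3080, (B,hash)→4680, (A,merge)→10880, (B,nl_idx)→19280, (B,merge)→26080, (A,nl)→33800 …(+1); best=3080 via (A,hash)
  {ABCD}: card=600000; try (D,hash)→12480, (D,merge)→58080, (B,hash)→310080, (D,nl_idx)→639080, (D,nl)→1203080, (B,nl_idx)→2708680 …(+2); best=12480 via (D,hash)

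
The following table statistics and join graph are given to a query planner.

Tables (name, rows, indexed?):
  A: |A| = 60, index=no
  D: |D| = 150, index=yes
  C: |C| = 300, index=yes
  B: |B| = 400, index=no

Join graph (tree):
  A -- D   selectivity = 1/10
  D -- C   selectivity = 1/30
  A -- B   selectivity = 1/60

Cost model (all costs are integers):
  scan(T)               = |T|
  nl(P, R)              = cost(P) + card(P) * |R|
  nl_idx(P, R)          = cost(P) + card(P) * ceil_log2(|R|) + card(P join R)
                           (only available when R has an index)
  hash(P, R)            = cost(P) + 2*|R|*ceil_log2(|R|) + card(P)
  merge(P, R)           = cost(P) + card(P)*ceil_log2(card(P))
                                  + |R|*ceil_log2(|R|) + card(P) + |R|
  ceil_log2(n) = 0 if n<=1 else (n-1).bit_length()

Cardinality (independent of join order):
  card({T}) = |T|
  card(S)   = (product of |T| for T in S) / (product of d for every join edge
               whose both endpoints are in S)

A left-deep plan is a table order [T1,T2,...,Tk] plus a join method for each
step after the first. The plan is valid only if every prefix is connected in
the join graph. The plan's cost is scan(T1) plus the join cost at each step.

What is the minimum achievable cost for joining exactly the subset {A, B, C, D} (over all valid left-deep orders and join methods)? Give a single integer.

15720

Selinger DP over subsets of {A,B,C,D}:
  {A}: scan cost=60, card=60
  {D}: scan cost=150, card=150
  {C}: scan cost=300, card=300
  {B}: scan cost=400, card=400
  {AD}: card=900; try (A,hash)→1020, (D,nl_idx)→1440, (D,merge)→1830, (A,merge)→1920, (D,hash)→2520, (D,nl)→9060 …(+1); best=1020 via (A,hash)
  {AB}: card=400; try (A,hash)→1520, (B,merge)→4480, (A,merge)→4820, (B,hash)→7320, (B,nl)→24060, (A,nl)→24400; best=1520 via (A,hash)
  {CD}: card=1500; try (D,hash)→3000, (C,nl_idx)→3000, (D,nl_idx)→4200, (C,merge)→4500, (D,merge)→4650, (C,hash)→5700 …(+2); best=3000 via (D,hash)
  {ACD}: card=9000; try (A,hash)→5220, (C,hash)→7320, (C,merge)→13920, (C,nl_idx)→18120, (A,merge)→21420, (A,nl)→93000 …(+1); best=5220 via (A,hash)
  {ABD}: card=6000; try (D,hash)→4320, (D,merge)→6870, (B,hash)→9120, (D,nl_idx)→10720, (B,merge)→14920, (D,nl)→61520 …(+1); best=4320 via (D,hash)
  {ABCD}: card=60000; try (C,hash)→15720, (B,hash)→21420, (C,merge)→91320, (C,nl_idx)→118320, (B,merge)→144220, (C,nl)→1804320 …(+1); best=15720 via (C,hash)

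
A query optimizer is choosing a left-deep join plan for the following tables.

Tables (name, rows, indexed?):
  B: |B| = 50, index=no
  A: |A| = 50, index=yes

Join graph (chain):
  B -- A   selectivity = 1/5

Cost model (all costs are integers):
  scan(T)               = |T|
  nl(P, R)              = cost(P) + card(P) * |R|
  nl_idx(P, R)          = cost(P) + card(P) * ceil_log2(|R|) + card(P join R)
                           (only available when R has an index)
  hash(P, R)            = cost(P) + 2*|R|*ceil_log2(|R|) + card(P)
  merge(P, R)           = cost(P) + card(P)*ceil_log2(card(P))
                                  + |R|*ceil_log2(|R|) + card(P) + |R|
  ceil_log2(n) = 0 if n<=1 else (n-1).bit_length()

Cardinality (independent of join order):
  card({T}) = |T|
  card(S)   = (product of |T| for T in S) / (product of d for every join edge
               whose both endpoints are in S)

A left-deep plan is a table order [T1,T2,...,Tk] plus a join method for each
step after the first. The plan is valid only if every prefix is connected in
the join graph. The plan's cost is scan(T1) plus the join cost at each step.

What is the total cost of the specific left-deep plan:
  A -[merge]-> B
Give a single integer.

750

step 1: scan A: cost=50, card=50
step 2: join B via merge
    card(P join B) = 50*50/(5) = 500
    cost = 50 + 50*6 + 50*6 + 50 + 50 = 750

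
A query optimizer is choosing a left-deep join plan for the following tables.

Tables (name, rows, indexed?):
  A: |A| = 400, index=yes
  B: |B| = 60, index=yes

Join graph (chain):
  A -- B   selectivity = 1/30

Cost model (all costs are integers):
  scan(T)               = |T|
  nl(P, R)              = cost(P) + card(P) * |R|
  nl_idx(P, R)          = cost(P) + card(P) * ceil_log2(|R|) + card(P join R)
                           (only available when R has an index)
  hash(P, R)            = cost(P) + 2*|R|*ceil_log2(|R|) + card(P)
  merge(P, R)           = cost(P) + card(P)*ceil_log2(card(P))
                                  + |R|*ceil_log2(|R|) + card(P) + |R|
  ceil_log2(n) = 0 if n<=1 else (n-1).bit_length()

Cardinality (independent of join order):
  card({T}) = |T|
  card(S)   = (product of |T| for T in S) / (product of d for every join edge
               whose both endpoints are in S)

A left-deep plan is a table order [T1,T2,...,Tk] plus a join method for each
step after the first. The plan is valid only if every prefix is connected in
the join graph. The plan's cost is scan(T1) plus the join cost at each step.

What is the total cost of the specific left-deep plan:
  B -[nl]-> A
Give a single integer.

24060

step 1: scan B: cost=60, card=60
step 2: join A via nl
    card(P join A) = 60*400/(30) = 800
    cost = 60 + 60*400 = 24060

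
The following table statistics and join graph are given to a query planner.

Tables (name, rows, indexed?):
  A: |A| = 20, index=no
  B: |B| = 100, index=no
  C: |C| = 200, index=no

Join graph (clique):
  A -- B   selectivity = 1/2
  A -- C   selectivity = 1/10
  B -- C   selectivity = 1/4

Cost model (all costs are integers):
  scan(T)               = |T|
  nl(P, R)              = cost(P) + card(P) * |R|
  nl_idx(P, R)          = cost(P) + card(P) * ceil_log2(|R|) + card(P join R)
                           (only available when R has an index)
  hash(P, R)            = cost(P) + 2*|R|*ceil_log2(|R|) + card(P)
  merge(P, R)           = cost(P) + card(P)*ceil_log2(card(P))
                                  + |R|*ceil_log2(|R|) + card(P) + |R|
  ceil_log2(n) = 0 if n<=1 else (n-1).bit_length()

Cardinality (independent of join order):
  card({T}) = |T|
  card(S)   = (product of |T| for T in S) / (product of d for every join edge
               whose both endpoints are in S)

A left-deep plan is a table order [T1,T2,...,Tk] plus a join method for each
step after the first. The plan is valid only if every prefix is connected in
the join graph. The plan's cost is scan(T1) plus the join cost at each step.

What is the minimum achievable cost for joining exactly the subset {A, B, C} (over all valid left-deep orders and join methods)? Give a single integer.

2400

Selinger DP over subsets of {A,B,C}:
  {A}: scan cost=20, card=20
  {B}: scan cost=100, card=100
  {C}: scan cost=200, card=200
  {AB}: card=1000; try (A,hash)→400, (B,merge)→940, (A,merge)→1020, (B,hash)→1440, (B,nl)→2020, (A,nl)→2100; best=400 via (A,hash)
  {AC}: card=400; try (A,hash)→600, (C,merge)→1940, (A,merge)→2120, (C,hash)→3240, (C,nl)→4020, (A,nl)→4200; best=600 via (A,hash)
  {BC}: card=5000; try (B,hash)→1800, (C,merge)→2700, (B,merge)→2800, (C,hash)→3400, (C,nl)→20100, (B,nl)→20200; best=1800 via (B,hash)
  {ABC}: card=5000; try (B,hash)→2400, (C,hash)→4600, (B,merge)→5400, (A,hash)→7000, (C,merge)→13200, (B,nl)→40600 …(+3); best=2400 via (B,hash)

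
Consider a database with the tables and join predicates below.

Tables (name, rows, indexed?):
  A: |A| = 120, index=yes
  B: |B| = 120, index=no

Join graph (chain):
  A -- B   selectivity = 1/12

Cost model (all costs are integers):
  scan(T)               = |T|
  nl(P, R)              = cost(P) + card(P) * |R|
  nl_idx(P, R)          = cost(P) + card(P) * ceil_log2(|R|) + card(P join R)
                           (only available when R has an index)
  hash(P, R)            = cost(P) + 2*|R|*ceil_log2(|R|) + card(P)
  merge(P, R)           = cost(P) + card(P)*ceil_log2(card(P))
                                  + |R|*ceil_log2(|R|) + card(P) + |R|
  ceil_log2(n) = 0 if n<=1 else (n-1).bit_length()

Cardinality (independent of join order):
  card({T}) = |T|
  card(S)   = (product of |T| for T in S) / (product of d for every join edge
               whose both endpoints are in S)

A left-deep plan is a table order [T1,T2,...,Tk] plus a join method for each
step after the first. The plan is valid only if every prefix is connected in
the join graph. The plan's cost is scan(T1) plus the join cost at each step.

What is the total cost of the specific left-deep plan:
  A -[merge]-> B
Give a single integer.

step 1: scan A: cost=120, card=120
step 2: join B via merge
    card(P join B) = 120*120/(12) = 1200
    cost = 120 + 120*7 + 120*7 + 120 + 120 = 2040

2040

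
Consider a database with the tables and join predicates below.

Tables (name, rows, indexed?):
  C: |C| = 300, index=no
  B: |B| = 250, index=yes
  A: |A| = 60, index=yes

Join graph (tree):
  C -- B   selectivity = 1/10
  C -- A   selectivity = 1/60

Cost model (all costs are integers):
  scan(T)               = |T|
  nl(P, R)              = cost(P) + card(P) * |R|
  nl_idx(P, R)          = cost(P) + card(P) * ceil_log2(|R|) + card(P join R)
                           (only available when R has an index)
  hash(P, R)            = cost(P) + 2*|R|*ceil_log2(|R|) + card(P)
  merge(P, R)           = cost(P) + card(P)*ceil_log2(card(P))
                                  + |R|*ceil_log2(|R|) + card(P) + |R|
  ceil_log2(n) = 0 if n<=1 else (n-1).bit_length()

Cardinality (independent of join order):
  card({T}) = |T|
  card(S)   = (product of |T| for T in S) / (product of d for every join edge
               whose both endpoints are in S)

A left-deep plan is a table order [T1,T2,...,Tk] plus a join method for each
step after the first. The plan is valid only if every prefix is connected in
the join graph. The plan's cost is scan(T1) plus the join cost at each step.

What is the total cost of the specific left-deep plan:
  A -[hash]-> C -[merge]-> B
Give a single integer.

10770

step 1: scan A: cost=60, card=60
step 2: join C via hash
    card(P join C) = 60*300/(60) = 300
    cost = 60 + 2*300*9 + 60 = 5520
step 3: join B via merge
    card(P join B) = 300*250/(10) = 7500
    cost = 5520 + 300*9 + 250*8 + 300 + 250 = 10770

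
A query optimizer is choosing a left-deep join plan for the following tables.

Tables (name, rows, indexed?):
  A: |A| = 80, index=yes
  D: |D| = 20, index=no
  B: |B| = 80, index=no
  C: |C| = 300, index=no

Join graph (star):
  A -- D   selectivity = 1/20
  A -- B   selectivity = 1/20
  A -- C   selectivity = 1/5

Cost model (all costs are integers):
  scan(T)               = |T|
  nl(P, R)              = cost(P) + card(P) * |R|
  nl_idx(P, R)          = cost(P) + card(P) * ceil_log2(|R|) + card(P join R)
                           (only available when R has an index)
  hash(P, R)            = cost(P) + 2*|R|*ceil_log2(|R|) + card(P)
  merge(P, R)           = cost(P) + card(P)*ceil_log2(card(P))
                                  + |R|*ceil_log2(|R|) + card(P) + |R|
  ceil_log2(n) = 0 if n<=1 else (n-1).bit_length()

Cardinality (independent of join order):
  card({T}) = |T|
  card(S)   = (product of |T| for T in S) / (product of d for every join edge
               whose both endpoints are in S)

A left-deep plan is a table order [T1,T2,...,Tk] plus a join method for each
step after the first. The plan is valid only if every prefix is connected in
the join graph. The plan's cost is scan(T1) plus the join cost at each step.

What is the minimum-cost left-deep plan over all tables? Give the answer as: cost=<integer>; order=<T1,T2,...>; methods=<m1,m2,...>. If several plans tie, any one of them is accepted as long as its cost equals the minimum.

Selinger DP (subsets sized 1..n):
  {A}: scan cost=80, card=80
  {D}: scan cost=20, card=20
  {B}: scan cost=80, card=80
  {C}: scan cost=300, card=300
  {AD}: card=80; try (A,nl_idx)→240, (D,hash)→360, (A,merge)→780, (D,merge)→840, (A,hash)→1160, (A,nl)→1620 …(+1); best=240 via (A,nl_idx)
  {AB}: card=320; try (A,nl_idx)→960, (B,hash)→1280, (A,hash)→1280, (B,merge)→1360, (A,merge)→1360, (B,nl)→6480 …(+1); best=960 via (A,nl_idx)
  {AC}: card=4800; try (A,hash)→1720, (C,merge)→3720, (A,merge)→3940, (C,hash)→5560, (A,nl_idx)→7200, (C,nl)→24080 …(+1); best=1720 via (A,hash)
  {ABD}: card=320; try (B,hash)→1440, (D,hash)→1480, (B,merge)→1520, (D,merge)→4280, (B,nl)→6640, (D,nl)→7360; best=1440 via (B,hash)
  {ACD}: card=4800; try (C,merge)→3880, (C,hash)→5720, (D,hash)→6720, (C,nl)→24240, (D,merge)→69040, (D,nl)→97720; best=3880 via (C,merge)
  {ABC}: card=19200; try (C,hash)→6680, (C,merge)→7160, (B,hash)→7640, (B,merge)→69560, (C,nl)→96960, (B,nl)→385720; best=6680 via (C,hash)
  {ABCD}: card=19200; try (C,hash)→7160, (C,merge)→7640, (B,hash)→9800, (D,hash)→26080, (B,merge)→71720, (C,nl)→97440 …(+3); best=7160 via (C,hash)

cost=7160; order=D,A,B,C; methods=nl_idx,hash,hash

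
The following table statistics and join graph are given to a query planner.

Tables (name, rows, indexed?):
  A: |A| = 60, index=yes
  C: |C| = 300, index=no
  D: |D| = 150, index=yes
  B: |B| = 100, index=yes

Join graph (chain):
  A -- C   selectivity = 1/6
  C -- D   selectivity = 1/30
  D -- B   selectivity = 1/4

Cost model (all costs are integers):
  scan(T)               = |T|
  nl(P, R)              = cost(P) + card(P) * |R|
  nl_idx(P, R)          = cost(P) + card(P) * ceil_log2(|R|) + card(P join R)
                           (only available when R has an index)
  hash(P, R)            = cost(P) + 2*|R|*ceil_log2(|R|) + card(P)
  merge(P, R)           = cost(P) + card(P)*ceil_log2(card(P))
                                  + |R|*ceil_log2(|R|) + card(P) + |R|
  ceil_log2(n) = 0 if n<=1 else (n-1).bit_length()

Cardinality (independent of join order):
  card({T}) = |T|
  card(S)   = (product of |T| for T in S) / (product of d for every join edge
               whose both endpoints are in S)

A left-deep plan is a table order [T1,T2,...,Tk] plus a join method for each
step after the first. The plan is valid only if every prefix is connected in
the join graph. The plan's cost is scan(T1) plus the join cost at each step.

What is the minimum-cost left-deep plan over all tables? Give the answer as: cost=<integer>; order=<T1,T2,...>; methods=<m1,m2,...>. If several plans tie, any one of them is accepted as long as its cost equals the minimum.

cost=21620; order=C,D,A,B; methods=hash,hash,hash

Selinger DP (subsets sized 1..n):
  {A}: scan cost=60, card=60
  {C}: scan cost=300, card=300
  {D}: scan cost=150, card=150
  {B}: scan cost=100, card=100
  {AC}: card=3000; try (A,hash)→1320, (C,merge)→3480, (A,merge)→3720, (A,nl_idx)→5100, (C,hash)→5520, (C,nl)→18060 …(+1); best=1320 via (A,hash)
  {CD}: card=1500; try (D,hash)→3000, (D,nl_idx)→4200, (C,merge)→4500, (D,merge)→4650, (C,hash)→5700, (C,nl)→45150 …(+1); best=3000 via (D,hash)
  {BD}: card=3750; try (B,hash)→1700, (D,merge)→2250, (B,merge)→2300, (D,hash)→2600, (D,nl_idx)→4650, (B,nl_idx)→4950 …(+2); best=1700 via (B,hash)
  {ACD}: card=15000; try (A,hash)→5220, (D,hash)→6720, (A,merge)→21420, (A,nl_idx)→27000, (D,nl_idx)→40320, (D,merge)→41670 …(+2); best=5220 via (A,hash)
  {BCD}: card=37500; try (B,hash)→5900, (C,hash)→10850, (B,merge)→21800, (B,nl_idx)→51000, (C,merge)→53450, (B,nl)→153000 …(+1); best=5900 via (B,hash)
  {ABCD}: card=375000; try (B,hash)→21620, (A,hash)→44120, (B,merge)→231020, (B,nl_idx)→485220, (A,nl_idx)→605900, (A,merge)→643820 …(+2); best=21620 via (B,hash)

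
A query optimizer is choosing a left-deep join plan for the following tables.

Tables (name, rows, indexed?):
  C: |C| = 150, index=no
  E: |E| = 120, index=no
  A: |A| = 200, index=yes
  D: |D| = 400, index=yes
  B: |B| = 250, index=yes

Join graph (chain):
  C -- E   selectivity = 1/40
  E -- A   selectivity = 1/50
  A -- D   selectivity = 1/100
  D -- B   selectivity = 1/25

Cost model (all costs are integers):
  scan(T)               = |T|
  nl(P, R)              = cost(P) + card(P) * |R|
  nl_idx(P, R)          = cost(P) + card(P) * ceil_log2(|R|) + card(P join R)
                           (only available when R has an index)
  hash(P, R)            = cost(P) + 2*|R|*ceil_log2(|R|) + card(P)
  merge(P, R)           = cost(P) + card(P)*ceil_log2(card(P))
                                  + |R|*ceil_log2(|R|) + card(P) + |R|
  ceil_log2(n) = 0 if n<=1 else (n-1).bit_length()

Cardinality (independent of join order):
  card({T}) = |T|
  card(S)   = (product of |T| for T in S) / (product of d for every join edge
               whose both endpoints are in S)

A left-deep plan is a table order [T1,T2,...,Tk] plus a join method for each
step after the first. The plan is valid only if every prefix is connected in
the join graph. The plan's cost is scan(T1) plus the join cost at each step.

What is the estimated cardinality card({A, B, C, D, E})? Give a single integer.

72000

Tables in S: A(200), B(250), C(150), D(400), E(120)
Edges inside S: C-E(d=40), E-A(d=50), A-D(d=100), D-B(d=25)
numerator = 200 * 250 * 150 * 400 * 120 = 360000000000
denominator = 40 * 50 * 100 * 25 = 5000000
card(S) = 360000000000 / 5000000 = 72000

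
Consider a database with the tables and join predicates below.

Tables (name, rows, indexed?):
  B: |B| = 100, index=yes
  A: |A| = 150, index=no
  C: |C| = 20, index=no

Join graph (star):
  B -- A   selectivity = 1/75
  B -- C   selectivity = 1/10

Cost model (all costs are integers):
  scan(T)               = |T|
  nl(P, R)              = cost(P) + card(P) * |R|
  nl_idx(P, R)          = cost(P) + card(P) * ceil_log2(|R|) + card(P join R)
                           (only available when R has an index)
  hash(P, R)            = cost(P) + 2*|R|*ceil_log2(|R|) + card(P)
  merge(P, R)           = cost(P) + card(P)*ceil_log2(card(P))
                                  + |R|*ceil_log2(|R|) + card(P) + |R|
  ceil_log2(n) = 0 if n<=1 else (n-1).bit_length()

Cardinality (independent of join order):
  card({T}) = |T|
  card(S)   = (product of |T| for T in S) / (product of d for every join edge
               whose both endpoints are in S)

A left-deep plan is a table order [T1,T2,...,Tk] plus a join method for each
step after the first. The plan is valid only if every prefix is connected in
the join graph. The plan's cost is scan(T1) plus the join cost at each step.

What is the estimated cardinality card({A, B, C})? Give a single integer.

400

Tables in S: A(150), B(100), C(20)
Edges inside S: B-A(d=75), B-C(d=10)
numerator = 150 * 100 * 20 = 300000
denominator = 75 * 10 = 750
card(S) = 300000 / 750 = 400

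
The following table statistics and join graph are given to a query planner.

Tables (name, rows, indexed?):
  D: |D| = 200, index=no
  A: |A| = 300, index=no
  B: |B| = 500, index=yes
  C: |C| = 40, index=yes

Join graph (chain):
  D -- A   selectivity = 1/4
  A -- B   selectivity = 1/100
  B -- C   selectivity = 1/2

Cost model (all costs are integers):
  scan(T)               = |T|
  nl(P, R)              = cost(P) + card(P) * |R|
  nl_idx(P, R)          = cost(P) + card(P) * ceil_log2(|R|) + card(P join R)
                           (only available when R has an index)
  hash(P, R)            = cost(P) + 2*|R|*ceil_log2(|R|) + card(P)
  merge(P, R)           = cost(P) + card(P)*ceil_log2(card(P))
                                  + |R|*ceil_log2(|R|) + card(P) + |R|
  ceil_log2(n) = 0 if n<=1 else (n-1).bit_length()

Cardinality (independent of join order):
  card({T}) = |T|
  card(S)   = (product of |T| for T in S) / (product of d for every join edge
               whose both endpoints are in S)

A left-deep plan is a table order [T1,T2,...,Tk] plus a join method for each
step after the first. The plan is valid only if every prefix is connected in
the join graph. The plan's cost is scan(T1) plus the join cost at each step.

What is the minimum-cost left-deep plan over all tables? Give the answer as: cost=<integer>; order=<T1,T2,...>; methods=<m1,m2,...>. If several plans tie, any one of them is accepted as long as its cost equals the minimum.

cost=39680; order=A,B,C,D; methods=nl_idx,hash,hash

Selinger DP (subsets sized 1..n):
  {D}: scan cost=200, card=200
  {A}: scan cost=300, card=300
  {B}: scan cost=500, card=500
  {C}: scan cost=40, card=40
  {AD}: card=15000; try (D,hash)→3800, (A,merge)→5000, (D,merge)→5100, (A,hash)→5800, (A,nl)→60200, (D,nl)→60300; best=3800 via (D,hash)
  {AB}: card=1500; try (B,nl_idx)→4500, (A,hash)→6400, (B,merge)→8300, (A,merge)→8500, (B,hash)→9600, (B,nl)→150300 …(+1); best=4500 via (B,nl_idx)
  {BC}: card=10000; try (C,hash)→1480, (B,merge)→5320, (C,merge)→5780, (B,hash)→9080, (B,nl_idx)→10400, (C,nl_idx)→13500 …(+2); best=1480 via (C,hash)
  {ABD}: card=75000; try (D,hash)→9200, (D,merge)→24300, (B,hash)→27800, (B,nl_idx)→213800, (B,merge)→233800, (D,nl)→304500 …(+1); best=9200 via (D,hash)
  {ABC}: card=30000; try (C,hash)→6480, (A,hash)→16880, (C,merge)→22780, (C,nl_idx)→43500, (C,nl)→64500, (A,merge)→154480 …(+1); best=6480 via (C,hash)
  {ABCD}: card=1500000; try (D,hash)→39680, (C,hash)→84680, (D,merge)→488280, (C,merge)→1359480, (C,nl_idx)→1959200, (C,nl)→3009200 …(+1); best=39680 via (D,hash)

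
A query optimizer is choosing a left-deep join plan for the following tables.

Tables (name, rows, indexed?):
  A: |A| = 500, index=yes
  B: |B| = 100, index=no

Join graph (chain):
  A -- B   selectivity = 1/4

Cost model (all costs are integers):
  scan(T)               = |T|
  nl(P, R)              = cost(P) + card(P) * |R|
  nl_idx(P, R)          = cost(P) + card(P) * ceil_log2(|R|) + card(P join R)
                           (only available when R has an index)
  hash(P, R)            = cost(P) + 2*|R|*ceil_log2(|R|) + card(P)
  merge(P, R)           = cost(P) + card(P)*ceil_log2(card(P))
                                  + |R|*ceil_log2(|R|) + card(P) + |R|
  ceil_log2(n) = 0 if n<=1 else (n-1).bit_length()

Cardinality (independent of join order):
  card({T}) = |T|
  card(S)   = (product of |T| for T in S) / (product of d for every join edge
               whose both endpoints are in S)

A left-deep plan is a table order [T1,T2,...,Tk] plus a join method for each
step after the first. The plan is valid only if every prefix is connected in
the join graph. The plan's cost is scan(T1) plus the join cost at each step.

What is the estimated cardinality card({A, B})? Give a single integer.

Tables in S: A(500), B(100)
Edges inside S: A-B(d=4)
numerator = 500 * 100 = 50000
denominator = 4 = 4
card(S) = 50000 / 4 = 12500

12500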